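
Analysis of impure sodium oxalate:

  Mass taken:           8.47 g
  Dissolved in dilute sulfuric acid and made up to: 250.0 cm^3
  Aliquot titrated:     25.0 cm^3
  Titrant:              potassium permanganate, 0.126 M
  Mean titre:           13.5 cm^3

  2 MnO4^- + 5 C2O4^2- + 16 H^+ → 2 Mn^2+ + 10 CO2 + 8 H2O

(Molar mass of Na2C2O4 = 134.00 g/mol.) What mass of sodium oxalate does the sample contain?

5.70 g

n(KMnO4) per titration = 0.0135 × 0.126 = 1.70 × 10^-3 mol
From the 5:2 ratio, n(Na2C2O4) in each aliquot = 5/2 × 1.70 × 10^-3 = 4.25 × 10^-3 mol
n(Na2C2O4) in the whole flask = 4.25 × 10^-3 × 250.0/25.0 = 0.0425 mol
mass of Na2C2O4 = 0.0425 × 134.00 = 5.70 g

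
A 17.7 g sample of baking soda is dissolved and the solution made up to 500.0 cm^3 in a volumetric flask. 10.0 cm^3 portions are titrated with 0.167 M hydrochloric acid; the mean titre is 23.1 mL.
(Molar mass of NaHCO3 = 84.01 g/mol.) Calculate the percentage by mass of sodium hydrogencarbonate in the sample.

91.5 %

NaHCO3 + HCl → NaCl + H2O + CO2
n(HCl) per titration = 0.0231 × 0.167 = 3.86 × 10^-3 mol
n(NaHCO3) in each aliquot = 3.86 × 10^-3 mol (1:1 ratio)
n(NaHCO3) in the whole flask = 3.86 × 10^-3 × 500.0/10.0 = 0.193 mol
mass of NaHCO3 = 0.193 × 84.01 = 16.2 g
% NaHCO3 = 16.2 / 17.7 × 100 = 91.5 %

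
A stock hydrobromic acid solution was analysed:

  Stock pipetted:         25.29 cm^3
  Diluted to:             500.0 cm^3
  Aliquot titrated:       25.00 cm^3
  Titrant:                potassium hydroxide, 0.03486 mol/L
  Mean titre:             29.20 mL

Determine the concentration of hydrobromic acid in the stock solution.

0.8050 mol/L

HBr + KOH → KBr + H2O
n(KOH) = 0.02920 × 0.03486 = 1.018 × 10^-3 mol
n(HBr) in the aliquot = 1.018 × 10^-3 mol (1:1 ratio)
[HBr]_dilute = 1.018 × 10^-3 / 0.02500 = 0.04072 mol/L
Dilution factor = 500.0 / 25.29 = 19.77
[HBr]_stock = 0.04072 × 19.77 = 0.8050 mol/L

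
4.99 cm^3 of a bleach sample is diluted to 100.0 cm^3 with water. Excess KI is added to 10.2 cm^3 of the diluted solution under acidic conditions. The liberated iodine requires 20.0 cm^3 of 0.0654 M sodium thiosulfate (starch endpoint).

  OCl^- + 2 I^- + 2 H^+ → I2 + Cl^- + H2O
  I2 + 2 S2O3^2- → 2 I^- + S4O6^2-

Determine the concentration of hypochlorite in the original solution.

1.28 M

n(S2O3^2-) = 0.0200 × 0.0654 = 1.31 × 10^-3 mol
n(I2) = n(S2O3^2-)/2 = 6.54 × 10^-4 mol
n(OCl^-) in the aliquot = 6.54 × 10^-4 mol (1:1 ratio)
[OCl^-]_dilute = 6.54 × 10^-4 / 0.0102 = 0.0641 mol/L
[OCl^-]_original = 0.0641 × 100.0/4.99 = 1.28 mol/L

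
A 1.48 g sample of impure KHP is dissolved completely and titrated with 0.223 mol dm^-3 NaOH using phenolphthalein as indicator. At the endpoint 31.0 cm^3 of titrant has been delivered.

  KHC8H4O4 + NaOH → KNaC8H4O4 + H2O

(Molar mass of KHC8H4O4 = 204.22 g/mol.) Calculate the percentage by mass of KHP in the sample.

95.4 %

n(NaOH) = 0.0310 L × 0.223 mol/L = 6.91 × 10^-3 mol
n(KHC8H4O4) = 6.91 × 10^-3 mol (1:1 ratio)
mass of KHC8H4O4 = 6.91 × 10^-3 × 204.22 g/mol = 1.41 g
% KHC8H4O4 = 1.41 / 1.48 × 100 = 95.4 %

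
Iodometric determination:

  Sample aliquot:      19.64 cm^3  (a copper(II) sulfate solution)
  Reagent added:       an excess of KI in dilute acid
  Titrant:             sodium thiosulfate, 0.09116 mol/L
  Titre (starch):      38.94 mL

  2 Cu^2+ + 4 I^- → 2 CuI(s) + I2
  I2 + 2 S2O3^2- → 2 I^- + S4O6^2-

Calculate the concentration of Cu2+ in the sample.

n(S2O3^2-) = 0.03894 × 0.09116 = 3.550 × 10^-3 mol
n(I2) = n(S2O3^2-)/2 = 1.775 × 10^-3 mol
From the 2:1 ratio, n(Cu2+) in the aliquot = 2/1 × 1.775 × 10^-3 = 3.550 × 10^-3 mol
[Cu2+] = 3.550 × 10^-3 / 0.01964 = 0.1807 mol/L

0.1807 mol/L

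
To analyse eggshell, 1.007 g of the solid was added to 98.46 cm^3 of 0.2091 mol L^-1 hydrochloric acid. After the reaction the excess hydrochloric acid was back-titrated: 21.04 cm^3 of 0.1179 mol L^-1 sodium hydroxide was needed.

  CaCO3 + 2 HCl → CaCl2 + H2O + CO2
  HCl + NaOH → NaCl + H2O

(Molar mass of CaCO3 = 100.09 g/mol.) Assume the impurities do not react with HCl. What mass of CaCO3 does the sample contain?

0.9062 g

n(HCl) added = 0.09846 × 0.2091 = 0.02059 mol
n(NaOH) used in back-titration = 0.02104 × 0.1179 = 2.481 × 10^-3 mol
n(HCl) left over = 2.481 × 10^-3 mol (1:1 ratio)
n(HCl) consumed by analyte = 0.02059 − 2.481 × 10^-3 = 0.01811 mol
From the 1:2 ratio, n(CaCO3) = 1/2 × 0.01811 = 9.054 × 10^-3 mol
mass of CaCO3 = 9.054 × 10^-3 × 100.09 = 0.9062 g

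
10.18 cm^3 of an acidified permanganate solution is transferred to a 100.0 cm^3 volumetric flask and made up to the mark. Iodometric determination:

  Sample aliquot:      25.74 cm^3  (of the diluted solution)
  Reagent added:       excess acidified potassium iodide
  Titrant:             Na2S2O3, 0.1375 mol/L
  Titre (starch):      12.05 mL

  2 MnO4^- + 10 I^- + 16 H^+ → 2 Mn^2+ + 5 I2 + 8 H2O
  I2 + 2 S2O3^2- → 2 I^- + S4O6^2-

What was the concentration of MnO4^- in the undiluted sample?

n(S2O3^2-) = 0.01205 × 0.1375 = 1.657 × 10^-3 mol
n(I2) = n(S2O3^2-)/2 = 8.284 × 10^-4 mol
From the 2:5 ratio, n(MnO4^-) in the aliquot = 2/5 × 8.284 × 10^-4 = 3.314 × 10^-4 mol
[MnO4^-]_dilute = 3.314 × 10^-4 / 0.02574 = 0.01287 mol/L
[MnO4^-]_original = 0.01287 × 100.0/10.18 = 0.1265 mol/L

0.1265 mol/L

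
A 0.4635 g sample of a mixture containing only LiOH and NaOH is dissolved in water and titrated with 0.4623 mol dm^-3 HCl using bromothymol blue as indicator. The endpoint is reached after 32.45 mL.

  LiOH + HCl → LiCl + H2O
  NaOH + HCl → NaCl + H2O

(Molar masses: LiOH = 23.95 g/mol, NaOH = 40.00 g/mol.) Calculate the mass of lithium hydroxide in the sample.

n(HCl) = 0.03245 × 0.4623 = 0.01500 mol
Let x = n(LiOH), y = n(NaOH).
Titrant: 1x + 1y = 0.01500;  mass: 23.95x + 40.00y = 0.4635
Solving, x = 8.509 × 10^-3 mol, y = 6.493 × 10^-3 mol
mass of LiOH = 8.509 × 10^-3 × 23.95 = 0.2038 g

0.2038 g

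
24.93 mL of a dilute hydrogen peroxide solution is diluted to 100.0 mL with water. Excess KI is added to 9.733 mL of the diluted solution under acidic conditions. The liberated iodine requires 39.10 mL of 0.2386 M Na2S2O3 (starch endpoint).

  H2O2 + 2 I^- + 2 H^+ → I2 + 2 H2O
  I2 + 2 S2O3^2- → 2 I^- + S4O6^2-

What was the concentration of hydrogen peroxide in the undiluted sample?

n(S2O3^2-) = 0.03910 × 0.2386 = 9.329 × 10^-3 mol
n(I2) = n(S2O3^2-)/2 = 4.665 × 10^-3 mol
n(H2O2) in the aliquot = 4.665 × 10^-3 mol (1:1 ratio)
[H2O2]_dilute = 4.665 × 10^-3 / 0.009733 = 0.4793 mol/L
[H2O2]_original = 0.4793 × 100.0/24.93 = 1.922 mol/L

1.922 M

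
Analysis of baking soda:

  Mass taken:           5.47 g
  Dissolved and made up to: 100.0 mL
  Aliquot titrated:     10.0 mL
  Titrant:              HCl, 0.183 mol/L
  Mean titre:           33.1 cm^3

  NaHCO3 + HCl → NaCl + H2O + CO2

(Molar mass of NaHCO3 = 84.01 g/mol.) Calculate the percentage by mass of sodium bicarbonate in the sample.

93.0 %

n(HCl) per titration = 0.0331 × 0.183 = 6.06 × 10^-3 mol
n(NaHCO3) in each aliquot = 6.06 × 10^-3 mol (1:1 ratio)
n(NaHCO3) in the whole flask = 6.06 × 10^-3 × 100.0/10.0 = 0.0606 mol
mass of NaHCO3 = 0.0606 × 84.01 = 5.09 g
% NaHCO3 = 5.09 / 5.47 × 100 = 93.0 %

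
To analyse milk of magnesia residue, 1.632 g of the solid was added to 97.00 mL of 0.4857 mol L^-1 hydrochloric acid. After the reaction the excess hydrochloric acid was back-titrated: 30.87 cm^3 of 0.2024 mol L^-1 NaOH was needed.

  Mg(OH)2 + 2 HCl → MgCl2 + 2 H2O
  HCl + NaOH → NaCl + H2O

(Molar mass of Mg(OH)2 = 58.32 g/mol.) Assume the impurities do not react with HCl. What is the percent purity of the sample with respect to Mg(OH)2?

73.02 %

n(HCl) added = 0.09700 × 0.4857 = 0.04711 mol
n(NaOH) used in back-titration = 0.03087 × 0.2024 = 6.248 × 10^-3 mol
n(HCl) left over = 6.248 × 10^-3 mol (1:1 ratio)
n(HCl) consumed by analyte = 0.04711 − 6.248 × 10^-3 = 0.04086 mol
From the 1:2 ratio, n(Mg(OH)2) = 1/2 × 0.04086 = 0.02043 mol
mass of Mg(OH)2 = 0.02043 × 58.32 = 1.192 g
% Mg(OH)2 = 1.192 / 1.632 × 100 = 73.02 %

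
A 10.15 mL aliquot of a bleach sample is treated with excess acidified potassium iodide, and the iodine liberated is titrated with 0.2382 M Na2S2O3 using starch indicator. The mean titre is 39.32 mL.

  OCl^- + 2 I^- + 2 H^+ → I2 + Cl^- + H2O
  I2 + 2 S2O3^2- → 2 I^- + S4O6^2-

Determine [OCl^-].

n(S2O3^2-) = 0.03932 × 0.2382 = 9.366 × 10^-3 mol
n(I2) = n(S2O3^2-)/2 = 4.683 × 10^-3 mol
n(OCl^-) in the aliquot = 4.683 × 10^-3 mol (1:1 ratio)
[OCl^-] = 4.683 × 10^-3 / 0.01015 = 0.4614 mol/L

0.4614 M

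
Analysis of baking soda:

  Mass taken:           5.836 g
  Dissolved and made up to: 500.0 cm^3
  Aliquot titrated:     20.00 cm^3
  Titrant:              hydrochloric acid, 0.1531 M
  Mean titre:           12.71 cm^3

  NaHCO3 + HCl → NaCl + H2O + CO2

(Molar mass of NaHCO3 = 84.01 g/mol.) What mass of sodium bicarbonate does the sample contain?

4.087 g

n(HCl) per titration = 0.01271 × 0.1531 = 1.946 × 10^-3 mol
n(NaHCO3) in each aliquot = 1.946 × 10^-3 mol (1:1 ratio)
n(NaHCO3) in the whole flask = 1.946 × 10^-3 × 500.0/20.00 = 0.04865 mol
mass of NaHCO3 = 0.04865 × 84.01 = 4.087 g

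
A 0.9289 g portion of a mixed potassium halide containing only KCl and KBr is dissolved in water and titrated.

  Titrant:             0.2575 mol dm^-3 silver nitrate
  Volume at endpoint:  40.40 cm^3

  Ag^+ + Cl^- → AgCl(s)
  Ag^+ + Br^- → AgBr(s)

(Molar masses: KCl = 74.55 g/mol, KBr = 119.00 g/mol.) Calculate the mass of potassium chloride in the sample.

n(AgNO3) = 0.04040 × 0.2575 = 0.01040 mol
Let x = n(KCl), y = n(KBr).
Titrant: 1x + 1y = 0.01040;  mass: 74.55x + 119.00y = 0.9289
Solving, x = 6.953 × 10^-3 mol, y = 3.450 × 10^-3 mol
mass of KCl = 6.953 × 10^-3 × 74.55 = 0.5183 g

0.5183 g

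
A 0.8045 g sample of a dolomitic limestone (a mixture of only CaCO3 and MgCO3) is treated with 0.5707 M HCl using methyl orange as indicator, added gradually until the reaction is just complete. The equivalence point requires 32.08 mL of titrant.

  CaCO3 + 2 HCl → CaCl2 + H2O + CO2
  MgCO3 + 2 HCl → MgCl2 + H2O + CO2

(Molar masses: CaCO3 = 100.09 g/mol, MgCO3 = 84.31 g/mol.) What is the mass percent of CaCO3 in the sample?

n(HCl) = 0.03208 × 0.5707 = 0.01831 mol
Let x = n(CaCO3), y = n(MgCO3).
Titrant: 2x + 2y = 0.01831;  mass: 100.09x + 84.31y = 0.8045
Solving, x = 2.074 × 10^-3 mol, y = 7.080 × 10^-3 mol
mass of CaCO3 = 2.074 × 10^-3 × 100.09 = 0.2076 g
% CaCO3 = 0.2076 / 0.8045 × 100 = 25.80 %

25.80 %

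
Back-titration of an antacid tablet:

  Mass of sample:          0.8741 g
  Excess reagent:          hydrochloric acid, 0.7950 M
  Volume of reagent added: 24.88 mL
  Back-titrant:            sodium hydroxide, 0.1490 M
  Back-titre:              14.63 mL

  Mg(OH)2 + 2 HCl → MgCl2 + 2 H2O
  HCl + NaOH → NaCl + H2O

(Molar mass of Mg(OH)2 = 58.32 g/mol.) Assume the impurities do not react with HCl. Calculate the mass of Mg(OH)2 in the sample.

n(HCl) added = 0.02488 × 0.7950 = 0.01978 mol
n(NaOH) used in back-titration = 0.01463 × 0.1490 = 2.180 × 10^-3 mol
n(HCl) left over = 2.180 × 10^-3 mol (1:1 ratio)
n(HCl) consumed by analyte = 0.01978 − 2.180 × 10^-3 = 0.01760 mol
From the 1:2 ratio, n(Mg(OH)2) = 1/2 × 0.01760 = 8.800 × 10^-3 mol
mass of Mg(OH)2 = 8.800 × 10^-3 × 58.32 = 0.5132 g

0.5132 g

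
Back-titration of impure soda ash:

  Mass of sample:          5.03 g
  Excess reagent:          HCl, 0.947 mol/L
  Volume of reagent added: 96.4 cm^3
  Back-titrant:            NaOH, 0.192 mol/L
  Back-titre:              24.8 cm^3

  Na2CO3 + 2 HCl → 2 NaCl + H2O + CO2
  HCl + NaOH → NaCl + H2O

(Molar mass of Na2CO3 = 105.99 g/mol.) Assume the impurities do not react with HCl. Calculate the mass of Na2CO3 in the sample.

4.59 g

n(HCl) added = 0.0964 × 0.947 = 0.0913 mol
n(NaOH) used in back-titration = 0.0248 × 0.192 = 4.76 × 10^-3 mol
n(HCl) left over = 4.76 × 10^-3 mol (1:1 ratio)
n(HCl) consumed by analyte = 0.0913 − 4.76 × 10^-3 = 0.0865 mol
From the 1:2 ratio, n(Na2CO3) = 1/2 × 0.0865 = 0.0433 mol
mass of Na2CO3 = 0.0433 × 105.99 = 4.59 g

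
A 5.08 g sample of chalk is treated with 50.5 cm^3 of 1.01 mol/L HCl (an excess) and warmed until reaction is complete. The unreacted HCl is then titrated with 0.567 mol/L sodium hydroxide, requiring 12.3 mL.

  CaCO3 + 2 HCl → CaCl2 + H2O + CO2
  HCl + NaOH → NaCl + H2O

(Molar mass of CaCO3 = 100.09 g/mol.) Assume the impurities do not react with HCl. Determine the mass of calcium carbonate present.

n(HCl) added = 0.0505 × 1.01 = 0.0510 mol
n(NaOH) used in back-titration = 0.0123 × 0.567 = 6.97 × 10^-3 mol
n(HCl) left over = 6.97 × 10^-3 mol (1:1 ratio)
n(HCl) consumed by analyte = 0.0510 − 6.97 × 10^-3 = 0.0440 mol
From the 1:2 ratio, n(CaCO3) = 1/2 × 0.0440 = 0.0220 mol
mass of CaCO3 = 0.0220 × 100.09 = 2.20 g

2.20 g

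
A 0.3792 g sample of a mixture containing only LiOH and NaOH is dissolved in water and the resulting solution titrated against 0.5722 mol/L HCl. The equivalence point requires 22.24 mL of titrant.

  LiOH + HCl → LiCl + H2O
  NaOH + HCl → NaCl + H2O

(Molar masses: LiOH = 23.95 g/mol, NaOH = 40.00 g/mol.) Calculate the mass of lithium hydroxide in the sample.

0.1937 g

n(HCl) = 0.02224 × 0.5722 = 0.01273 mol
Let x = n(LiOH), y = n(NaOH).
Titrant: 1x + 1y = 0.01273;  mass: 23.95x + 40.00y = 0.3792
Solving, x = 8.089 × 10^-3 mol, y = 4.637 × 10^-3 mol
mass of LiOH = 8.089 × 10^-3 × 23.95 = 0.1937 g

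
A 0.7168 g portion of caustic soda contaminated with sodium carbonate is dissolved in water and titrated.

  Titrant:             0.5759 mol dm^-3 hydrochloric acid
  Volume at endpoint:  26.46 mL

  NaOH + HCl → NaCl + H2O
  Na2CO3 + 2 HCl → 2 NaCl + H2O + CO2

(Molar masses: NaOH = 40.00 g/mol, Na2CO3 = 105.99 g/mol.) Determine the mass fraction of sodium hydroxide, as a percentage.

n(HCl) = 0.02646 × 0.5759 = 0.01524 mol
Let x = n(NaOH), y = n(Na2CO3).
Titrant: 1x + 2y = 0.01524;  mass: 40.00x + 105.99y = 0.7168
Solving, x = 6.984 × 10^-3 mol, y = 4.127 × 10^-3 mol
mass of NaOH = 6.984 × 10^-3 × 40.00 = 0.2794 g
% NaOH = 0.2794 / 0.7168 × 100 = 38.97 %

38.97 %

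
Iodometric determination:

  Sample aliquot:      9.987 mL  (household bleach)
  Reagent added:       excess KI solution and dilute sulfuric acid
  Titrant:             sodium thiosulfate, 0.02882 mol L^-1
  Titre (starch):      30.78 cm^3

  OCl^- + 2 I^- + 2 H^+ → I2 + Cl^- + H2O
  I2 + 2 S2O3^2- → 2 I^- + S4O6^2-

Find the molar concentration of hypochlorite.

n(S2O3^2-) = 0.03078 × 0.02882 = 8.871 × 10^-4 mol
n(I2) = n(S2O3^2-)/2 = 4.435 × 10^-4 mol
n(OCl^-) in the aliquot = 4.435 × 10^-4 mol (1:1 ratio)
[OCl^-] = 4.435 × 10^-4 / 0.009987 = 0.04441 mol/L

0.04441 mol/L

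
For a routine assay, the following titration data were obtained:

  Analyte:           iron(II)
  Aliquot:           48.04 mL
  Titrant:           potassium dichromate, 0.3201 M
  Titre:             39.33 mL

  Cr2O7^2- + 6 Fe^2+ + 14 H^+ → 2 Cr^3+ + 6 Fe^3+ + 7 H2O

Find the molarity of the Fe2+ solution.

n(K2Cr2O7) = 0.03933 L × 0.3201 mol/L = 0.01259 mol
From the 6:1 mole ratio, n(Fe2+) = 6/1 × 0.01259 = 0.07554 mol
[Fe2+] = 0.07554 mol / 0.04804 L = 1.572 mol/L

1.572 M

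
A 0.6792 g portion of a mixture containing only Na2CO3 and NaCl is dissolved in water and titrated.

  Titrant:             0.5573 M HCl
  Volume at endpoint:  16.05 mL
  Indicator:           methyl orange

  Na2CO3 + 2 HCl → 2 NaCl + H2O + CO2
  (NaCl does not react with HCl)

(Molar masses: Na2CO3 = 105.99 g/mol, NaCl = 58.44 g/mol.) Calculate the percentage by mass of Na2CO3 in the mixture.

69.79 %

n(HCl) = 0.01605 × 0.5573 = 8.945 × 10^-3 mol
Let x = n(Na2CO3), y = n(NaCl).
Titrant: 2x = 8.945 × 10^-3;  mass: 105.99x + 58.44y = 0.6792
Solving, x = 4.472 × 10^-3 mol, y = 3.511 × 10^-3 mol
mass of Na2CO3 = 4.472 × 10^-3 × 105.99 = 0.4740 g
% Na2CO3 = 0.4740 / 0.6792 × 100 = 69.79 %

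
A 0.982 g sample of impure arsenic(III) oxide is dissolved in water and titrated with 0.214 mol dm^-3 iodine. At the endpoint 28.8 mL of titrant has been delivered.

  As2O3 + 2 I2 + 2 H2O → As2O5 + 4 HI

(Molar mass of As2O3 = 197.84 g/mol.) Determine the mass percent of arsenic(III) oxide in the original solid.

62.1 %

n(I2) = 0.0288 L × 0.214 mol/L = 6.16 × 10^-3 mol
From the 1:2 ratio, n(As2O3) = 1/2 × 6.16 × 10^-3 = 3.08 × 10^-3 mol
mass of As2O3 = 3.08 × 10^-3 × 197.84 g/mol = 0.610 g
% As2O3 = 0.610 / 0.982 × 100 = 62.1 %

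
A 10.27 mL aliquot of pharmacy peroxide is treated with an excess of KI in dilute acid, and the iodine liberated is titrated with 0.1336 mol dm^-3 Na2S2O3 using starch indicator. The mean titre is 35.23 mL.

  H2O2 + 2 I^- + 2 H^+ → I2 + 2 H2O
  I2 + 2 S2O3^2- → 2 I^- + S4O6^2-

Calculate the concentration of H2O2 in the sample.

0.2291 mol/L

n(S2O3^2-) = 0.03523 × 0.1336 = 4.707 × 10^-3 mol
n(I2) = n(S2O3^2-)/2 = 2.353 × 10^-3 mol
n(H2O2) in the aliquot = 2.353 × 10^-3 mol (1:1 ratio)
[H2O2] = 2.353 × 10^-3 / 0.01027 = 0.2291 mol/L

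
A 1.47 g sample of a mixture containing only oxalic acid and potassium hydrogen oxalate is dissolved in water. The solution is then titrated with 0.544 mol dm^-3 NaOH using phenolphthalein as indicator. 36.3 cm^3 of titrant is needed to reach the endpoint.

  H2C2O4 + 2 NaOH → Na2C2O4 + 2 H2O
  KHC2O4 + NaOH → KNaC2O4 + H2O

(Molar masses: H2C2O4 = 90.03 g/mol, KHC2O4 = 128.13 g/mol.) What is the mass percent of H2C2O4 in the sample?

n(NaOH) = 0.0363 × 0.544 = 0.0197 mol
Let x = n(H2C2O4), y = n(KHC2O4).
Titrant: 2x + 1y = 0.0197;  mass: 90.03x + 128.13y = 1.47
Solving, x = 6.38 × 10^-3 mol, y = 6.99 × 10^-3 mol
mass of H2C2O4 = 6.38 × 10^-3 × 90.03 = 0.574 g
% H2C2O4 = 0.574 / 1.47 × 100 = 39.1 %

39.1 %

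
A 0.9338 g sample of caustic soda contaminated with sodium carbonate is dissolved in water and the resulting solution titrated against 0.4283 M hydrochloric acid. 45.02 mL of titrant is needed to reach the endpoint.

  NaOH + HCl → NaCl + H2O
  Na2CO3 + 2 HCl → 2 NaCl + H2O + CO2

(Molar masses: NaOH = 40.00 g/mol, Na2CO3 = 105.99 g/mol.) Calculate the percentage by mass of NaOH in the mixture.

n(HCl) = 0.04502 × 0.4283 = 0.01928 mol
Let x = n(NaOH), y = n(Na2CO3).
Titrant: 1x + 2y = 0.01928;  mass: 40.00x + 105.99y = 0.9338
Solving, x = 6.776 × 10^-3 mol, y = 6.253 × 10^-3 mol
mass of NaOH = 6.776 × 10^-3 × 40.00 = 0.2710 g
% NaOH = 0.2710 / 0.9338 × 100 = 29.03 %

29.03 %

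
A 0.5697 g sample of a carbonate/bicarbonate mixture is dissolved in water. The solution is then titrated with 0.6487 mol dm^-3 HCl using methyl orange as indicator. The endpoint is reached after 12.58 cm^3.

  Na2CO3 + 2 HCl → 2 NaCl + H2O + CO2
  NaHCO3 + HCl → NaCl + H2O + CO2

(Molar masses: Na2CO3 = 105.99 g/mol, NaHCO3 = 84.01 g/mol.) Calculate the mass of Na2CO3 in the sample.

0.1980 g

n(HCl) = 0.01258 × 0.6487 = 8.161 × 10^-3 mol
Let x = n(Na2CO3), y = n(NaHCO3).
Titrant: 2x + 1y = 8.161 × 10^-3;  mass: 105.99x + 84.01y = 0.5697
Solving, x = 1.868 × 10^-3 mol, y = 4.425 × 10^-3 mol
mass of Na2CO3 = 1.868 × 10^-3 × 105.99 = 0.1980 g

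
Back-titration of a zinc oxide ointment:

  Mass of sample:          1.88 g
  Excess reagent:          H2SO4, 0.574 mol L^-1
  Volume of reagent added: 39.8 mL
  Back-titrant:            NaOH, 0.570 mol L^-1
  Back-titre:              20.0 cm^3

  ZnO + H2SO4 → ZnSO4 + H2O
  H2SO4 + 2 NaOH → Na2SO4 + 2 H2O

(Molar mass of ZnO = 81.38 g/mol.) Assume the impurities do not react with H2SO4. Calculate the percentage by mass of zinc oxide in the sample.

74.2 %

n(H2SO4) added = 0.0398 × 0.574 = 0.0228 mol
n(NaOH) used in back-titration = 0.0200 × 0.570 = 0.0114 mol
From the 1:2 ratio, n(H2SO4) left over = 1/2 × 0.0114 = 5.70 × 10^-3 mol
n(H2SO4) consumed by analyte = 0.0228 − 5.70 × 10^-3 = 0.0171 mol
n(ZnO) = 0.0171 mol (1:1 ratio)
mass of ZnO = 0.0171 × 81.38 = 1.40 g
% ZnO = 1.40 / 1.88 × 100 = 74.2 %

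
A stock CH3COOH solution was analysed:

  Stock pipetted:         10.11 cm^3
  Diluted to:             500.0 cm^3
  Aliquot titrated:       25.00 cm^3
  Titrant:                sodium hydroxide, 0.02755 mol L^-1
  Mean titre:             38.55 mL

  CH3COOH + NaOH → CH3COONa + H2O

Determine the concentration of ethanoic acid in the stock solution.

n(NaOH) = 0.03855 × 0.02755 = 1.062 × 10^-3 mol
n(CH3COOH) in the aliquot = 1.062 × 10^-3 mol (1:1 ratio)
[CH3COOH]_dilute = 1.062 × 10^-3 / 0.02500 = 0.04248 mol/L
Dilution factor = 500.0 / 10.11 = 49.46
[CH3COOH]_stock = 0.04248 × 49.46 = 2.101 mol/L

2.101 mol/L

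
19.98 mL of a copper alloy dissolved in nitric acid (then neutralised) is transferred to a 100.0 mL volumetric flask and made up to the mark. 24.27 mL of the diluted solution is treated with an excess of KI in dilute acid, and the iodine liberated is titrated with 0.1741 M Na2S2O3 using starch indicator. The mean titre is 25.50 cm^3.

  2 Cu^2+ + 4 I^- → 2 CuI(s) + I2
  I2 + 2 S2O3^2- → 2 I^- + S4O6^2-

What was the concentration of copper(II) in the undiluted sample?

0.9155 M

n(S2O3^2-) = 0.02550 × 0.1741 = 4.440 × 10^-3 mol
n(I2) = n(S2O3^2-)/2 = 2.220 × 10^-3 mol
From the 2:1 ratio, n(Cu2+) in the aliquot = 2/1 × 2.220 × 10^-3 = 4.440 × 10^-3 mol
[Cu2+]_dilute = 4.440 × 10^-3 / 0.02427 = 0.1829 mol/L
[Cu2+]_original = 0.1829 × 100.0/19.98 = 0.9155 mol/L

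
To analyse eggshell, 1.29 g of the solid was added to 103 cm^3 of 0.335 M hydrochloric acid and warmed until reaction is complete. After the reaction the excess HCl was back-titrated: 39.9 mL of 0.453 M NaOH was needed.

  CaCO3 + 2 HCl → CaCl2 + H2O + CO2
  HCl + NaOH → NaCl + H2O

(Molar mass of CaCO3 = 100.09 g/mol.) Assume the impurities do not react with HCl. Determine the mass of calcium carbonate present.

0.822 g

n(HCl) added = 0.103 × 0.335 = 0.0345 mol
n(NaOH) used in back-titration = 0.0399 × 0.453 = 0.0181 mol
n(HCl) left over = 0.0181 mol (1:1 ratio)
n(HCl) consumed by analyte = 0.0345 − 0.0181 = 0.0164 mol
From the 1:2 ratio, n(CaCO3) = 1/2 × 0.0164 = 8.22 × 10^-3 mol
mass of CaCO3 = 8.22 × 10^-3 × 100.09 = 0.822 g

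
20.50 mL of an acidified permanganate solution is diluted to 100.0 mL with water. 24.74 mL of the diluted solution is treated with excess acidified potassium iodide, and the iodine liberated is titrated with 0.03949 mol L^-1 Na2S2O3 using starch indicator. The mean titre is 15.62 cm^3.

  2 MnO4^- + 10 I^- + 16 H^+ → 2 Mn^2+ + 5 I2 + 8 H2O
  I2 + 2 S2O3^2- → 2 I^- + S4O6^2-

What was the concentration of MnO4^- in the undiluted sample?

0.02432 mol/L

n(S2O3^2-) = 0.01562 × 0.03949 = 6.168 × 10^-4 mol
n(I2) = n(S2O3^2-)/2 = 3.084 × 10^-4 mol
From the 2:5 ratio, n(MnO4^-) in the aliquot = 2/5 × 3.084 × 10^-4 = 1.234 × 10^-4 mol
[MnO4^-]_dilute = 1.234 × 10^-4 / 0.02474 = 0.004987 mol/L
[MnO4^-]_original = 0.004987 × 100.0/20.50 = 0.02432 mol/L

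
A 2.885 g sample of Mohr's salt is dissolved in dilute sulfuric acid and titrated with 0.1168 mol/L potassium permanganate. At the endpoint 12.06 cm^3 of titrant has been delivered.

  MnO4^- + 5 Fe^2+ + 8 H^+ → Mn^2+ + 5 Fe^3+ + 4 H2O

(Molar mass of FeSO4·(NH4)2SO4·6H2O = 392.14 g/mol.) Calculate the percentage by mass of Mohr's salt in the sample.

n(KMnO4) = 0.01206 L × 0.1168 mol/L = 1.409 × 10^-3 mol
From the 5:1 ratio, n(FeSO4·(NH4)2SO4·6H2O) = 5/1 × 1.409 × 10^-3 = 7.043 × 10^-3 mol
mass of FeSO4·(NH4)2SO4·6H2O = 7.043 × 10^-3 × 392.14 g/mol = 2.762 g
% FeSO4·(NH4)2SO4·6H2O = 2.762 / 2.885 × 100 = 95.73 %

95.73 %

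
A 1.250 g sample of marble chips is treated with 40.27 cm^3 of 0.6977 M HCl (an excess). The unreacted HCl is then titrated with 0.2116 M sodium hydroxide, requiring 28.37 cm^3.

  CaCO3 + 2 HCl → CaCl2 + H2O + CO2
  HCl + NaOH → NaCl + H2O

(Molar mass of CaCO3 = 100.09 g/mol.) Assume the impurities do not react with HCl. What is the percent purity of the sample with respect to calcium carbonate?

n(HCl) added = 0.04027 × 0.6977 = 0.02810 mol
n(NaOH) used in back-titration = 0.02837 × 0.2116 = 6.003 × 10^-3 mol
n(HCl) left over = 6.003 × 10^-3 mol (1:1 ratio)
n(HCl) consumed by analyte = 0.02810 − 6.003 × 10^-3 = 0.02209 mol
From the 1:2 ratio, n(CaCO3) = 1/2 × 0.02209 = 0.01105 mol
mass of CaCO3 = 0.01105 × 100.09 = 1.106 g
% CaCO3 = 1.106 / 1.250 × 100 = 88.45 %

88.45 %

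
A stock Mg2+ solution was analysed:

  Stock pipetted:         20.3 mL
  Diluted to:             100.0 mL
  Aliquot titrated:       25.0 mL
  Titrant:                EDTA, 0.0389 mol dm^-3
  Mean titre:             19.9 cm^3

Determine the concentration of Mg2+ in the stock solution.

0.153 mol/L

Mg^2+ + EDTA^4- → [Mg(EDTA)]^2-
n(EDTA) = 0.0199 × 0.0389 = 7.74 × 10^-4 mol
n(Mg2+) in the aliquot = 7.74 × 10^-4 mol (1:1 ratio)
[Mg2+]_dilute = 7.74 × 10^-4 / 0.0250 = 0.0310 mol/L
Dilution factor = 100.0 / 20.3 = 4.926
[Mg2+]_stock = 0.0310 × 4.926 = 0.153 mol/L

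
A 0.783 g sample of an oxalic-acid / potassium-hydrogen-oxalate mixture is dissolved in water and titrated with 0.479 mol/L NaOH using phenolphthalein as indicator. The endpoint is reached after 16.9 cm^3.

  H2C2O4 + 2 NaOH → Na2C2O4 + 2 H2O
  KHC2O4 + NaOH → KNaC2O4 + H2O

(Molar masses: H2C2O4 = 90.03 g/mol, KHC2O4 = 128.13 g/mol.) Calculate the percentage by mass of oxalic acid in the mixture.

n(NaOH) = 0.0169 × 0.479 = 8.10 × 10^-3 mol
Let x = n(H2C2O4), y = n(KHC2O4).
Titrant: 2x + 1y = 8.10 × 10^-3;  mass: 90.03x + 128.13y = 0.783
Solving, x = 1.53 × 10^-3 mol, y = 5.04 × 10^-3 mol
mass of H2C2O4 = 1.53 × 10^-3 × 90.03 = 0.138 g
% H2C2O4 = 0.138 / 0.783 × 100 = 17.6 %

17.6 %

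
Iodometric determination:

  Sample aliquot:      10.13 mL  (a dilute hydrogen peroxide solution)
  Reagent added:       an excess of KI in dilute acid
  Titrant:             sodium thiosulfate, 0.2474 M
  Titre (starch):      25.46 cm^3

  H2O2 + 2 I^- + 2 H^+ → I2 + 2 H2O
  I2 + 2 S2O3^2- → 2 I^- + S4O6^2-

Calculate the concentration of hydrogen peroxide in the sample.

0.3109 M

n(S2O3^2-) = 0.02546 × 0.2474 = 6.299 × 10^-3 mol
n(I2) = n(S2O3^2-)/2 = 3.149 × 10^-3 mol
n(H2O2) in the aliquot = 3.149 × 10^-3 mol (1:1 ratio)
[H2O2] = 3.149 × 10^-3 / 0.01013 = 0.3109 mol/L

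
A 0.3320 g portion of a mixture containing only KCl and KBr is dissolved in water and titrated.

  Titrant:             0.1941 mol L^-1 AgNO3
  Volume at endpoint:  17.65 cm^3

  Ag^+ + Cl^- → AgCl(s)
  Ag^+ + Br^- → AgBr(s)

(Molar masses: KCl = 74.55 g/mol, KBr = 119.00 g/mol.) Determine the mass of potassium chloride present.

0.1269 g

n(AgNO3) = 0.01765 × 0.1941 = 3.426 × 10^-3 mol
Let x = n(KCl), y = n(KBr).
Titrant: 1x + 1y = 3.426 × 10^-3;  mass: 74.55x + 119.00y = 0.3320
Solving, x = 1.703 × 10^-3 mol, y = 1.723 × 10^-3 mol
mass of KCl = 1.703 × 10^-3 × 74.55 = 0.1269 g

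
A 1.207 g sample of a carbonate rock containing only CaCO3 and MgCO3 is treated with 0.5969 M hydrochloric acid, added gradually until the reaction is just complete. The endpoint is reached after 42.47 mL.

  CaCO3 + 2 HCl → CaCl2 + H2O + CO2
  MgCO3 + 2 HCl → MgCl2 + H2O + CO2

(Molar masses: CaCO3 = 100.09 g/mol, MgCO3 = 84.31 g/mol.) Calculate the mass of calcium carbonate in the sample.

n(HCl) = 0.04247 × 0.5969 = 0.02535 mol
Let x = n(CaCO3), y = n(MgCO3).
Titrant: 2x + 2y = 0.02535;  mass: 100.09x + 84.31y = 1.207
Solving, x = 8.768 × 10^-3 mol, y = 3.907 × 10^-3 mol
mass of CaCO3 = 8.768 × 10^-3 × 100.09 = 0.8776 g

0.8776 g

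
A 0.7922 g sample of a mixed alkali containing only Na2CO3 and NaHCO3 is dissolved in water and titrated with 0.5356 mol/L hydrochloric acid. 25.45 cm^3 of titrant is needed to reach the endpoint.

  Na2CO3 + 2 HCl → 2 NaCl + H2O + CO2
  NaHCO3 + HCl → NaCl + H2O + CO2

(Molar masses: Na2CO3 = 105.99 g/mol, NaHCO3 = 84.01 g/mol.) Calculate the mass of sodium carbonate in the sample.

0.6031 g

n(HCl) = 0.02545 × 0.5356 = 0.01363 mol
Let x = n(Na2CO3), y = n(NaHCO3).
Titrant: 2x + 1y = 0.01363;  mass: 105.99x + 84.01y = 0.7922
Solving, x = 5.690 × 10^-3 mol, y = 2.251 × 10^-3 mol
mass of Na2CO3 = 5.690 × 10^-3 × 105.99 = 0.6031 g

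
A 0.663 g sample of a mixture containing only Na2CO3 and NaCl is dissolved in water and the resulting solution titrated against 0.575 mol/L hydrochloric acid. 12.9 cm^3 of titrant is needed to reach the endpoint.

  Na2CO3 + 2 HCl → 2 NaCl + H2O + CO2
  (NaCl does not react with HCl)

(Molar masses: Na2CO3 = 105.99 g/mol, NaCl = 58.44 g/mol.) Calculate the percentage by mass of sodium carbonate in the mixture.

n(HCl) = 0.0129 × 0.575 = 7.42 × 10^-3 mol
Let x = n(Na2CO3), y = n(NaCl).
Titrant: 2x = 7.42 × 10^-3;  mass: 105.99x + 58.44y = 0.663
Solving, x = 3.71 × 10^-3 mol, y = 4.62 × 10^-3 mol
mass of Na2CO3 = 3.71 × 10^-3 × 105.99 = 0.393 g
% Na2CO3 = 0.393 / 0.663 × 100 = 59.3 %

59.3 %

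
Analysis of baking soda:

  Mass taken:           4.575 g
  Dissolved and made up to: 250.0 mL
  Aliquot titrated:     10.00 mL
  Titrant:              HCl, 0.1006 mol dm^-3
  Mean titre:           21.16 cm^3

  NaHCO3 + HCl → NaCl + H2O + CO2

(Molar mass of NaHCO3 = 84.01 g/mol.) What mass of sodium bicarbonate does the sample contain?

n(HCl) per titration = 0.02116 × 0.1006 = 2.129 × 10^-3 mol
n(NaHCO3) in each aliquot = 2.129 × 10^-3 mol (1:1 ratio)
n(NaHCO3) in the whole flask = 2.129 × 10^-3 × 250.0/10.00 = 0.05322 mol
mass of NaHCO3 = 0.05322 × 84.01 = 4.471 g

4.471 g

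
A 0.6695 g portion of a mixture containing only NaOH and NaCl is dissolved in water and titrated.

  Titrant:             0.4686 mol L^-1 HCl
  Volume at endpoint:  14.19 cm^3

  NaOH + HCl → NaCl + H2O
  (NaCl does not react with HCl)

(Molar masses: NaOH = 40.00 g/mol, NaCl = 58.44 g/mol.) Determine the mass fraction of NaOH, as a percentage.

39.73 %

n(HCl) = 0.01419 × 0.4686 = 6.649 × 10^-3 mol
Let x = n(NaOH), y = n(NaCl).
Titrant: 1x = 6.649 × 10^-3;  mass: 40.00x + 58.44y = 0.6695
Solving, x = 6.649 × 10^-3 mol, y = 6.905 × 10^-3 mol
mass of NaOH = 6.649 × 10^-3 × 40.00 = 0.2660 g
% NaOH = 0.2660 / 0.6695 × 100 = 39.73 %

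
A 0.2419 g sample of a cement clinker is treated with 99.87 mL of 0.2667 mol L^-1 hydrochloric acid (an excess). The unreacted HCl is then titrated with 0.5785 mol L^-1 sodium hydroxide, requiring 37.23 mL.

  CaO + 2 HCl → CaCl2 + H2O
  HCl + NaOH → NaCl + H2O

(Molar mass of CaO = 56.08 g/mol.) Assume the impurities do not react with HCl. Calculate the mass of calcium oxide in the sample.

n(HCl) added = 0.09987 × 0.2667 = 0.02664 mol
n(NaOH) used in back-titration = 0.03723 × 0.5785 = 0.02154 mol
n(HCl) left over = 0.02154 mol (1:1 ratio)
n(HCl) consumed by analyte = 0.02664 − 0.02154 = 5.098 × 10^-3 mol
From the 1:2 ratio, n(CaO) = 1/2 × 5.098 × 10^-3 = 2.549 × 10^-3 mol
mass of CaO = 2.549 × 10^-3 × 56.08 = 0.1429 g

0.1429 g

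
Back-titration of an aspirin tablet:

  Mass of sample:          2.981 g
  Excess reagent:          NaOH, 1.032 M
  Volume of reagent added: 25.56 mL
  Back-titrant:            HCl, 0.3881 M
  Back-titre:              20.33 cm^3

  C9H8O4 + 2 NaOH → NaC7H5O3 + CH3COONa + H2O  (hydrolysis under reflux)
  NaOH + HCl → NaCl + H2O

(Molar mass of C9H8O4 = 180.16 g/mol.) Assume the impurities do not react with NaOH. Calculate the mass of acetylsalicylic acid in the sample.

n(NaOH) added = 0.02556 × 1.032 = 0.02638 mol
n(HCl) used in back-titration = 0.02033 × 0.3881 = 7.890 × 10^-3 mol
n(NaOH) left over = 7.890 × 10^-3 mol (1:1 ratio)
n(NaOH) consumed by analyte = 0.02638 − 7.890 × 10^-3 = 0.01849 mol
From the 1:2 ratio, n(C9H8O4) = 1/2 × 0.01849 = 9.244 × 10^-3 mol
mass of C9H8O4 = 9.244 × 10^-3 × 180.16 = 1.665 g

1.665 g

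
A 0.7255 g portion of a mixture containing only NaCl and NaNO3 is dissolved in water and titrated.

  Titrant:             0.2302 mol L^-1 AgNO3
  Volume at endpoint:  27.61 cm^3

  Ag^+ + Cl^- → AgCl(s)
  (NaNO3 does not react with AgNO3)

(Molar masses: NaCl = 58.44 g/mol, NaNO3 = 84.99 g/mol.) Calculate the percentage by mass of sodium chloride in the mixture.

n(AgNO3) = 0.02761 × 0.2302 = 6.356 × 10^-3 mol
Let x = n(NaCl), y = n(NaNO3).
Titrant: 1x = 6.356 × 10^-3;  mass: 58.44x + 84.99y = 0.7255
Solving, x = 6.356 × 10^-3 mol, y = 4.166 × 10^-3 mol
mass of NaCl = 6.356 × 10^-3 × 58.44 = 0.3714 g
% NaCl = 0.3714 / 0.7255 × 100 = 51.20 %

51.20 %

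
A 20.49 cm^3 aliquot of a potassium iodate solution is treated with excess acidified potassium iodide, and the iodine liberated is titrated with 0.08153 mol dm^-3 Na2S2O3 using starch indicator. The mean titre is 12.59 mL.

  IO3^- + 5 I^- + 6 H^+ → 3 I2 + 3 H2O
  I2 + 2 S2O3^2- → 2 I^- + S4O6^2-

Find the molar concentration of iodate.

n(S2O3^2-) = 0.01259 × 0.08153 = 1.026 × 10^-3 mol
n(I2) = n(S2O3^2-)/2 = 5.132 × 10^-4 mol
From the 1:3 ratio, n(IO3^-) in the aliquot = 1/3 × 5.132 × 10^-4 = 1.711 × 10^-4 mol
[IO3^-] = 1.711 × 10^-4 / 0.02049 = 0.008349 mol/L

0.008349 mol/L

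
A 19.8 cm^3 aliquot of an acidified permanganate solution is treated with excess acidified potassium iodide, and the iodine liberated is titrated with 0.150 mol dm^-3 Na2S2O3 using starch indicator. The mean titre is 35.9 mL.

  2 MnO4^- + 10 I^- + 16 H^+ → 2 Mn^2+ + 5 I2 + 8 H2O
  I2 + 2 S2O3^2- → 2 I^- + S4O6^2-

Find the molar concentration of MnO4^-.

0.0544 mol/L

n(S2O3^2-) = 0.0359 × 0.150 = 5.38 × 10^-3 mol
n(I2) = n(S2O3^2-)/2 = 2.69 × 10^-3 mol
From the 2:5 ratio, n(MnO4^-) in the aliquot = 2/5 × 2.69 × 10^-3 = 1.08 × 10^-3 mol
[MnO4^-] = 1.08 × 10^-3 / 0.0198 = 0.0544 mol/L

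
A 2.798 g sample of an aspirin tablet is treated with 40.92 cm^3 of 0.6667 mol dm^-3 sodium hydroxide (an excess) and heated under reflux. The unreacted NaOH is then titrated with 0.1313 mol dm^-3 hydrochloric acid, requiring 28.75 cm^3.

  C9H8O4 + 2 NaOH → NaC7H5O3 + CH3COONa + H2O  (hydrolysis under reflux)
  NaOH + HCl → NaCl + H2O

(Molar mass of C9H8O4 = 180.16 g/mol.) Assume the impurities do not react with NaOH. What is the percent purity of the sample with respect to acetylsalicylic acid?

n(NaOH) added = 0.04092 × 0.6667 = 0.02728 mol
n(HCl) used in back-titration = 0.02875 × 0.1313 = 3.775 × 10^-3 mol
n(NaOH) left over = 3.775 × 10^-3 mol (1:1 ratio)
n(NaOH) consumed by analyte = 0.02728 − 3.775 × 10^-3 = 0.02351 mol
From the 1:2 ratio, n(C9H8O4) = 1/2 × 0.02351 = 0.01175 mol
mass of C9H8O4 = 0.01175 × 180.16 = 2.117 g
% C9H8O4 = 2.117 / 2.798 × 100 = 75.68 %

75.68 %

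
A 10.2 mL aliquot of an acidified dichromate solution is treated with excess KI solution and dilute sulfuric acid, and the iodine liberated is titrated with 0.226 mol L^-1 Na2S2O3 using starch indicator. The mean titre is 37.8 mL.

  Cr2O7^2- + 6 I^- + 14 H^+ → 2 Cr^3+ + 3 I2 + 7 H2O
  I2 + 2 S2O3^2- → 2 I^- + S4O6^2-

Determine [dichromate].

n(S2O3^2-) = 0.0378 × 0.226 = 8.54 × 10^-3 mol
n(I2) = n(S2O3^2-)/2 = 4.27 × 10^-3 mol
From the 1:3 ratio, n(Cr2O7^2-) in the aliquot = 1/3 × 4.27 × 10^-3 = 1.42 × 10^-3 mol
[Cr2O7^2-] = 1.42 × 10^-3 / 0.0102 = 0.140 mol/L

0.140 mol/L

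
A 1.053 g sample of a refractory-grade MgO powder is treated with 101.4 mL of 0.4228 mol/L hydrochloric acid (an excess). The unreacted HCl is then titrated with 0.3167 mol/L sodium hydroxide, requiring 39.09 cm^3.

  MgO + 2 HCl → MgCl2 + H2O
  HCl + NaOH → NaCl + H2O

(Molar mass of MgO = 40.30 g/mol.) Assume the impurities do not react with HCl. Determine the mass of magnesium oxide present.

n(HCl) added = 0.1014 × 0.4228 = 0.04287 mol
n(NaOH) used in back-titration = 0.03909 × 0.3167 = 0.01238 mol
n(HCl) left over = 0.01238 mol (1:1 ratio)
n(HCl) consumed by analyte = 0.04287 − 0.01238 = 0.03049 mol
From the 1:2 ratio, n(MgO) = 1/2 × 0.03049 = 0.01525 mol
mass of MgO = 0.01525 × 40.30 = 0.6144 g

0.6144 g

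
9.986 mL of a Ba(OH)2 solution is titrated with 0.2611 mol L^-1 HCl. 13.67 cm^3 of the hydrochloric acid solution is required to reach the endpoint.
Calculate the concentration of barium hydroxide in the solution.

0.1787 mol/L

Ba(OH)2 + 2 HCl → BaCl2 + 2 H2O
n(HCl) = 0.01367 L × 0.2611 mol/L = 3.569 × 10^-3 mol
From the 1:2 mole ratio, n(Ba(OH)2) = 1/2 × 3.569 × 10^-3 = 1.785 × 10^-3 mol
[Ba(OH)2] = 1.785 × 10^-3 mol / 0.009986 L = 0.1787 mol/L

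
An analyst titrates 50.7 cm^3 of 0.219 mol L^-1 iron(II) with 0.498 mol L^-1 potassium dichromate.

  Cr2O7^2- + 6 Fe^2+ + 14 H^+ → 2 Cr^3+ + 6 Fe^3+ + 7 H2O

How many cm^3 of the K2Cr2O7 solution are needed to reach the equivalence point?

n(Fe2+) = 0.0507 L × 0.219 mol/L = 0.0111 mol
From the 1:6 stoichiometry, n(K2Cr2O7) = 1/6 × 0.0111 = 1.85 × 10^-3 mol
V(K2Cr2O7) = 1.85 × 10^-3 mol / 0.498 mol/L = 0.00372 L = 3.72 mL

3.72 mL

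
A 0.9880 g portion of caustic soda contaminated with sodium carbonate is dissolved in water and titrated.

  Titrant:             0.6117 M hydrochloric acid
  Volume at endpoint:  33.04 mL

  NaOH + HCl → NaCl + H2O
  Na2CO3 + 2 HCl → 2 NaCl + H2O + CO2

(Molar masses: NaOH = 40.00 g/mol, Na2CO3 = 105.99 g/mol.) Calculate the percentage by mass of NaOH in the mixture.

n(HCl) = 0.03304 × 0.6117 = 0.02021 mol
Let x = n(NaOH), y = n(Na2CO3).
Titrant: 1x + 2y = 0.02021;  mass: 40.00x + 105.99y = 0.9880
Solving, x = 6.392 × 10^-3 mol, y = 6.909 × 10^-3 mol
mass of NaOH = 6.392 × 10^-3 × 40.00 = 0.2557 g
% NaOH = 0.2557 / 0.9880 × 100 = 25.88 %

25.88 %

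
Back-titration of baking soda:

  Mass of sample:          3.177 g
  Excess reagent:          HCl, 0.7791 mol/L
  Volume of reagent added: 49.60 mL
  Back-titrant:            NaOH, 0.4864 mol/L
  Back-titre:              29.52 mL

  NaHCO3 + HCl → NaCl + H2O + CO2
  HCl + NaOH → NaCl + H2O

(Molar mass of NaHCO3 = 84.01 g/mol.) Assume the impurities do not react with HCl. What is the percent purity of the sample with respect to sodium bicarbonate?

64.22 %

n(HCl) added = 0.04960 × 0.7791 = 0.03864 mol
n(NaOH) used in back-titration = 0.02952 × 0.4864 = 0.01436 mol
n(HCl) left over = 0.01436 mol (1:1 ratio)
n(HCl) consumed by analyte = 0.03864 − 0.01436 = 0.02428 mol
n(NaHCO3) = 0.02428 mol (1:1 ratio)
mass of NaHCO3 = 0.02428 × 84.01 = 2.040 g
% NaHCO3 = 2.040 / 3.177 × 100 = 64.22 %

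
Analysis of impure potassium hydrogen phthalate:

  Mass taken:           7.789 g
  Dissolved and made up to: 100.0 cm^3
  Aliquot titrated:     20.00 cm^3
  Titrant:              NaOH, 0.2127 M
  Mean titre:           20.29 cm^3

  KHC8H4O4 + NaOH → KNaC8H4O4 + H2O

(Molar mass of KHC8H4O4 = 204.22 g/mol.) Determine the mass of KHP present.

n(NaOH) per titration = 0.02029 × 0.2127 = 4.316 × 10^-3 mol
n(KHC8H4O4) in each aliquot = 4.316 × 10^-3 mol (1:1 ratio)
n(KHC8H4O4) in the whole flask = 4.316 × 10^-3 × 100.0/20.00 = 0.02158 mol
mass of KHC8H4O4 = 0.02158 × 204.22 = 4.407 g

4.407 g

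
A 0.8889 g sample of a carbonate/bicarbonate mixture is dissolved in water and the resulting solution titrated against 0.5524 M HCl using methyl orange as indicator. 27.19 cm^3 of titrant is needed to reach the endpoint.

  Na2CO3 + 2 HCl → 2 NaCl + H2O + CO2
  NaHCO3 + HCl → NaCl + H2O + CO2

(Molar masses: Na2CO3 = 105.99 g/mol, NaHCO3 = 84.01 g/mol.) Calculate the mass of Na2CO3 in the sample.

n(HCl) = 0.02719 × 0.5524 = 0.01502 mol
Let x = n(Na2CO3), y = n(NaHCO3).
Titrant: 2x + 1y = 0.01502;  mass: 105.99x + 84.01y = 0.8889
Solving, x = 6.012 × 10^-3 mol, y = 2.996 × 10^-3 mol
mass of Na2CO3 = 6.012 × 10^-3 × 105.99 = 0.6372 g

0.6372 g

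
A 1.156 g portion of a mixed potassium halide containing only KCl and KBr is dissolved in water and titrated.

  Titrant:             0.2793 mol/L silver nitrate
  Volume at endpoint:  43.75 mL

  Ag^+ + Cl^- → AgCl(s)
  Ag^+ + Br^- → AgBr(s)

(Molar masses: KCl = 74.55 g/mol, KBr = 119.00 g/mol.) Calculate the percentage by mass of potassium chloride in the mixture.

n(AgNO3) = 0.04375 × 0.2793 = 0.01222 mol
Let x = n(KCl), y = n(KBr).
Titrant: 1x + 1y = 0.01222;  mass: 74.55x + 119.00y = 1.156
Solving, x = 6.707 × 10^-3 mol, y = 5.513 × 10^-3 mol
mass of KCl = 6.707 × 10^-3 × 74.55 = 0.5000 g
% KCl = 0.5000 / 1.156 × 100 = 43.25 %

43.25 %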